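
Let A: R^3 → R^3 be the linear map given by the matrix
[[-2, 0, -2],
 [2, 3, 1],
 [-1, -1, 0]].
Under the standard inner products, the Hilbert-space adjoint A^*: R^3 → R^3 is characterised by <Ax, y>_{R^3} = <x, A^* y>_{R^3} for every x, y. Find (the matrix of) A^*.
A^* = A^T =
[[-2, 2, -1],
 [0, 3, -1],
 [-2, 1, 0]]

For real matrices with standard dot products, the defining identity <Ax, y> = <x, A^* y> gives (Ax)^T y = x^T (A^*) y, i.e. x^T A^T y = x^T (A^*) y. Since this holds for all x, y, we must have A^* = A^T. Therefore
A^* =
[[-2, 2, -1],
 [0, 3, -1],
 [-2, 1, 0]].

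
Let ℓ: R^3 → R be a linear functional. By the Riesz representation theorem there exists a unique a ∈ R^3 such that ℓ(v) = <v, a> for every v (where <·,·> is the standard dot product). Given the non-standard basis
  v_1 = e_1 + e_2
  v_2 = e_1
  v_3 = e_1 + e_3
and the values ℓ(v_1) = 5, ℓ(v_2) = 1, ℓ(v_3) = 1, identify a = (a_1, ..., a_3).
a = (1, 4, 0)

Write a = (a_1, ..., a_3) in the standard basis. For each basis vector v_i, ℓ(v_i) = <v_i, a> is a linear equation in the a_j's. Collect the n equations into a matrix system V a = ℓ, where row i of V is v_i (expressed in the standard basis). Since V is invertible (lower-triangular with 1s on the diagonal, up to permutation), solve by back-substitution:
  V =
[[1, 1, 0],
 [1, 0, 0],
 [1, 0, 1]]
  V a = (5, 1, 1)
Solving gives a = (1, 4, 0).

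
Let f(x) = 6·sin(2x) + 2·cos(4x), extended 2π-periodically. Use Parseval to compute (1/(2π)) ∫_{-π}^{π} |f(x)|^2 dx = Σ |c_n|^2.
Σ |c_n|^2 = 20

Expand |f|^2 and use orthogonality of {sin(nx), cos(mx)} on [-π, π]:
  ∫_{-π}^{π} sin(nx)^2 dx = π, ∫ cos(mx)^2 dx = π, and cross terms integrate to 0.
So ∫_{-π}^{π} f(x)^2 dx = 6^2 · π + 2^2 · π = (36 + 4)π.
Divide by 2π: (36 + 4)/2 = 20.
By Parseval, this equals Σ |c_n|^2.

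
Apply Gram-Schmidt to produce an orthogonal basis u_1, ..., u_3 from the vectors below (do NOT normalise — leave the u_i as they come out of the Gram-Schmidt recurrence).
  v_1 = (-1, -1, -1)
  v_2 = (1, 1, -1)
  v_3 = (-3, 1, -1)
Orthogonal basis:
  u_1 = (-1, -1, -1)
  u_2 = (2/3, 2/3, -4/3)
  u_3 = (-2, 2, 0)

Apply the Gram-Schmidt recurrence
  u_1 = v_1
  u_i = v_i − Σ_{j<i} ((v_i · u_j) / (u_j · u_j)) · u_j.

Step by step this gives:
  u_1 = (-1, -1, -1)
  u_2 = (2/3, 2/3, -4/3)
  u_3 = (-2, 2, 0)

Orthogonality check:
  u_2 · u_1 = 0 (should be 0)
  u_3 · u_1 = 0 (should be 0)
  u_3 · u_2 = 0 (should be 0)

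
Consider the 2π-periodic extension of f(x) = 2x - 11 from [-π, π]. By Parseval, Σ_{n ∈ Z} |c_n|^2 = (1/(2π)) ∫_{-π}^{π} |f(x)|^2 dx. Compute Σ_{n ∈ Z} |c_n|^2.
Σ |c_n|^2 = 4π^2/3 + 121

Expand and integrate term by term over [-π, π]:
  ∫ (2x)^2 dx = 4·(2π^3/3); ∫ 2·2·(-11)·x dx = 0 (odd integrand); ∫ (-11)^2 dx = 121·2π.
So (1/(2π)) ∫_{-π}^{π} (2x - 11)^2 dx = 4π^2/3 + 121 = 4π^2/3 + 121.
Parseval ⇒ Σ |c_n|^2 = 4π^2/3 + 121.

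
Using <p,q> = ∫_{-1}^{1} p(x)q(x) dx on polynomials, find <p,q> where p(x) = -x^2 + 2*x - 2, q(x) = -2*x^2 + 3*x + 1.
<p,q> = 14/5

Expand the product: p(x)·q(x) = 2*x^4 - 7*x^3 + 9*x^2 - 4*x - 2.
∫_{-1}^{1} of each monomial x^k gives [2/(k+1) if k even, 0 if k odd]. Integrating term-by-term (or equivalently evaluating the antiderivative F(x) = 2*x^5/5 - 7*x^4/4 + 3*x^3 - 2*x^2 - 2*x at the endpoints):
  F(1) − F(−1) = -47/20 − (-103/20) = 14/5.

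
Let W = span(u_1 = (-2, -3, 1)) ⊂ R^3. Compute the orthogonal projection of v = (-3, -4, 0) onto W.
proj_W(v) = (-18/7, -27/7, 9/7)

Set up U = [u_1 | ... | u_1] ∈ R^(3×1). The projector onto W = col(U) is P = U (U^T U)^(-1) U^T.
Compute U^T U =
  [14],
and U^T v = (18).
Solve U^T U · c = U^T v for the coefficients: c = (9/7). The projection is proj_W(v) = U c.
Check: (v - proj_W(v)) · u_1 = 0  (should be 0).
Result: proj_W(v) = (-18/7, -27/7, 9/7).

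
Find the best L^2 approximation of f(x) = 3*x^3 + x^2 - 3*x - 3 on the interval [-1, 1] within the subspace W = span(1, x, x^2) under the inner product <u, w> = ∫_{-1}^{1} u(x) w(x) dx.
g(x) = x^2 - 6*x/5 - 3

The best approximation g ∈ W is the orthogonal projection of f onto W. Writing g = a_0 + a_1 x + a_2 x^2, the coefficients solve the normal equations G · a = b where
  G_{ij} = <φ_i, φ_j> and b_i = <f, φ_i>, with φ_0 = 1, φ_1 = x, φ_2 = x^2.
G =
  [2, 0, 2/3]
  [0, 2/3, 0]
  [2/3, 0, 2/5],
b = (-16/3, -4/5, -8/5).
Solving gives a_0 = -3, a_1 = -6/5, a_2 = 1, so
  g(x) = x^2 - 6*x/5 - 3.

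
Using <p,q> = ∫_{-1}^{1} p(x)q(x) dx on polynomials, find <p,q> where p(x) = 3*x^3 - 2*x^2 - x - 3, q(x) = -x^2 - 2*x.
<p,q> = 26/15

Expand the product: p(x)·q(x) = -3*x^5 - 4*x^4 + 5*x^3 + 5*x^2 + 6*x.
∫_{-1}^{1} of each monomial x^k gives [2/(k+1) if k even, 0 if k odd]. Integrating term-by-term (or equivalently evaluating the antiderivative F(x) = -x^6/2 - 4*x^5/5 + 5*x^4/4 + 5*x^3/3 + 3*x^2 at the endpoints):
  F(1) − F(−1) = 277/60 − (173/60) = 26/15.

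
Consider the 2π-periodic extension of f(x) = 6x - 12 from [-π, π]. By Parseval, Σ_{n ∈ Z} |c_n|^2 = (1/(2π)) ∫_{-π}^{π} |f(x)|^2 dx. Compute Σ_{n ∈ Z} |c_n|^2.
Σ |c_n|^2 = 12π^2 + 144

Expand and integrate term by term over [-π, π]:
  ∫ (6x)^2 dx = 36·(2π^3/3); ∫ 2·6·(-12)·x dx = 0 (odd integrand); ∫ (-12)^2 dx = 144·2π.
So (1/(2π)) ∫_{-π}^{π} (6x - 12)^2 dx = 36π^2/3 + 144 = 12π^2 + 144.
Parseval ⇒ Σ |c_n|^2 = 12π^2 + 144.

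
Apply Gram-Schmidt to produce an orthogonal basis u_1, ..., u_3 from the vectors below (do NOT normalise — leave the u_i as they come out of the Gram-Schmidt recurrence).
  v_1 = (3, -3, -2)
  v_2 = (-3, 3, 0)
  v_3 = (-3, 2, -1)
Orthogonal basis:
  u_1 = (3, -3, -2)
  u_2 = (-6/11, 6/11, -18/11)
  u_3 = (-1/2, -1/2, 0)

Apply the Gram-Schmidt recurrence
  u_1 = v_1
  u_i = v_i − Σ_{j<i} ((v_i · u_j) / (u_j · u_j)) · u_j.

Step by step this gives:
  u_1 = (3, -3, -2)
  u_2 = (-6/11, 6/11, -18/11)
  u_3 = (-1/2, -1/2, 0)

Orthogonality check:
  u_2 · u_1 = 0 (should be 0)
  u_3 · u_1 = 0 (should be 0)
  u_3 · u_2 = 0 (should be 0)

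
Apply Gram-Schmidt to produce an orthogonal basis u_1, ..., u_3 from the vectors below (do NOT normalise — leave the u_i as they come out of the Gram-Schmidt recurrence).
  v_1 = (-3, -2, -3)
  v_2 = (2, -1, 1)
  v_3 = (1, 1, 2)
Orthogonal basis:
  u_1 = (-3, -2, -3)
  u_2 = (23/22, -18/11, 1/22)
  u_3 = (-30/83, -18/83, 42/83)

Apply the Gram-Schmidt recurrence
  u_1 = v_1
  u_i = v_i − Σ_{j<i} ((v_i · u_j) / (u_j · u_j)) · u_j.

Step by step this gives:
  u_1 = (-3, -2, -3)
  u_2 = (23/22, -18/11, 1/22)
  u_3 = (-30/83, -18/83, 42/83)

Orthogonality check:
  u_2 · u_1 = 0 (should be 0)
  u_3 · u_1 = 0 (should be 0)
  u_3 · u_2 = 0 (should be 0)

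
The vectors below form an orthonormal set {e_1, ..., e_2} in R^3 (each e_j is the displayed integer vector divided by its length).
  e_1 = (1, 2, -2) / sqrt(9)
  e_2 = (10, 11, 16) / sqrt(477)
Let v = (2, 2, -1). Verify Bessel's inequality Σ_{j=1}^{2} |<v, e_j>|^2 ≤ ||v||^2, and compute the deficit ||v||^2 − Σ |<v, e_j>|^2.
Σ |<v, e_j>|^2 = 452/53; ||v||^2 = 9; deficit = 25/53

Write each e_j = u_j / sqrt(<u_j, u_j>) where u_j is the displayed integer vector. Then <v, e_j> = <v, u_j> / sqrt(<u_j, u_j>), so |<v, e_j>|^2 = <v, u_j>^2 / <u_j, u_j>.
Coefficients: <v, e_1> = 8/sqrt(9), <v, e_2> = 26/sqrt(477).
Square and sum: Σ |<v, e_j>|^2 = 452/53.
Compute ||v||^2 = v·v = 9.
Deficit = 9 − 452/53 = 25/53 ≥ 0, confirming Bessel's inequality. (The deficit equals ||v − Σ <v,e_j> e_j||^2, the squared distance from v to span{e_j}.)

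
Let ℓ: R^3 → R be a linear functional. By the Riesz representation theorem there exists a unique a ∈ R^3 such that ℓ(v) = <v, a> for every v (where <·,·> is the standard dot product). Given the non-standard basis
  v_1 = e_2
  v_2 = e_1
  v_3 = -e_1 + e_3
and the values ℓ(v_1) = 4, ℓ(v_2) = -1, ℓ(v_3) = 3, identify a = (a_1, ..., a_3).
a = (-1, 4, 2)

Write a = (a_1, ..., a_3) in the standard basis. For each basis vector v_i, ℓ(v_i) = <v_i, a> is a linear equation in the a_j's. Collect the n equations into a matrix system V a = ℓ, where row i of V is v_i (expressed in the standard basis). Since V is invertible (lower-triangular with 1s on the diagonal, up to permutation), solve by back-substitution:
  V =
[[0, 1, 0],
 [1, 0, 0],
 [-1, 0, 1]]
  V a = (4, -1, 3)
Solving gives a = (-1, 4, 2).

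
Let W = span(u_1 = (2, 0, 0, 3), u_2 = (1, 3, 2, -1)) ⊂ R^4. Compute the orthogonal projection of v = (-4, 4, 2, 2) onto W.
proj_W(v) = (44/97, 192/97, 128/97, -94/97)

Set up U = [u_1 | ... | u_2] ∈ R^(4×2). The projector onto W = col(U) is P = U (U^T U)^(-1) U^T.
Compute U^T U =
  [13, -1]
  [-1, 15],
and U^T v = (-2, 10).
Solve U^T U · c = U^T v for the coefficients: c = (-10/97, 64/97). The projection is proj_W(v) = U c.
Check: (v - proj_W(v)) · u_1 = 0  (should be 0).
Check: (v - proj_W(v)) · u_2 = 0  (should be 0).
Result: proj_W(v) = (44/97, 192/97, 128/97, -94/97).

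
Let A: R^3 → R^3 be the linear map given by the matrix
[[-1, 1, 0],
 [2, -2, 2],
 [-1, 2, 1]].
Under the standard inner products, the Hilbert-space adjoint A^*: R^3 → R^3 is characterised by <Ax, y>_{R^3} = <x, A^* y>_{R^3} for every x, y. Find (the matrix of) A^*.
A^* = A^T =
[[-1, 2, -1],
 [1, -2, 2],
 [0, 2, 1]]

For real matrices with standard dot products, the defining identity <Ax, y> = <x, A^* y> gives (Ax)^T y = x^T (A^*) y, i.e. x^T A^T y = x^T (A^*) y. Since this holds for all x, y, we must have A^* = A^T. Therefore
A^* =
[[-1, 2, -1],
 [1, -2, 2],
 [0, 2, 1]].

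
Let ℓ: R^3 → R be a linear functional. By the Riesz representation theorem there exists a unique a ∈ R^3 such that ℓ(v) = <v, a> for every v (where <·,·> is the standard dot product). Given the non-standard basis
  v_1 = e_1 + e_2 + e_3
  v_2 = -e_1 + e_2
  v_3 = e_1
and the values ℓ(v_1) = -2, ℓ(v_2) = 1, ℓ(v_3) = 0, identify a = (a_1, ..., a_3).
a = (0, 1, -3)

Write a = (a_1, ..., a_3) in the standard basis. For each basis vector v_i, ℓ(v_i) = <v_i, a> is a linear equation in the a_j's. Collect the n equations into a matrix system V a = ℓ, where row i of V is v_i (expressed in the standard basis). Since V is invertible (lower-triangular with 1s on the diagonal, up to permutation), solve by back-substitution:
  V =
[[1, 1, 1],
 [-1, 1, 0],
 [1, 0, 0]]
  V a = (-2, 1, 0)
Solving gives a = (0, 1, -3).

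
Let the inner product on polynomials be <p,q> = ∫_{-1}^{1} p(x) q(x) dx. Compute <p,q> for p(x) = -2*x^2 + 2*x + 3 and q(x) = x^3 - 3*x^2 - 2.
<p,q> = -182/15

Expand the product: p(x)·q(x) = -2*x^5 + 8*x^4 - 3*x^3 - 5*x^2 - 4*x - 6.
∫_{-1}^{1} of each monomial x^k gives [2/(k+1) if k even, 0 if k odd]. Integrating term-by-term (or equivalently evaluating the antiderivative F(x) = -x^6/3 + 8*x^5/5 - 3*x^4/4 - 5*x^3/3 - 2*x^2 - 6*x at the endpoints):
  F(1) − F(−1) = -183/20 − (179/60) = -182/15.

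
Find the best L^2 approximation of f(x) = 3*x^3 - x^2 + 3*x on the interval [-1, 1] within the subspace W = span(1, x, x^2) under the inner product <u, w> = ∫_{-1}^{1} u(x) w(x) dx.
g(x) = -x^2 + 24*x/5

The best approximation g ∈ W is the orthogonal projection of f onto W. Writing g = a_0 + a_1 x + a_2 x^2, the coefficients solve the normal equations G · a = b where
  G_{ij} = <φ_i, φ_j> and b_i = <f, φ_i>, with φ_0 = 1, φ_1 = x, φ_2 = x^2.
G =
  [2, 0, 2/3]
  [0, 2/3, 0]
  [2/3, 0, 2/5],
b = (-2/3, 16/5, -2/5).
Solving gives a_0 = 0, a_1 = 24/5, a_2 = -1, so
  g(x) = -x^2 + 24*x/5.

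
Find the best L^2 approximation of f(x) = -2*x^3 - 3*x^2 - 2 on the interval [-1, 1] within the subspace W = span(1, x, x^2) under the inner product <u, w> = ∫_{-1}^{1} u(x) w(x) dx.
g(x) = -3*x^2 - 6*x/5 - 2

The best approximation g ∈ W is the orthogonal projection of f onto W. Writing g = a_0 + a_1 x + a_2 x^2, the coefficients solve the normal equations G · a = b where
  G_{ij} = <φ_i, φ_j> and b_i = <f, φ_i>, with φ_0 = 1, φ_1 = x, φ_2 = x^2.
G =
  [2, 0, 2/3]
  [0, 2/3, 0]
  [2/3, 0, 2/5],
b = (-6, -4/5, -38/15).
Solving gives a_0 = -2, a_1 = -6/5, a_2 = -3, so
  g(x) = -3*x^2 - 6*x/5 - 2.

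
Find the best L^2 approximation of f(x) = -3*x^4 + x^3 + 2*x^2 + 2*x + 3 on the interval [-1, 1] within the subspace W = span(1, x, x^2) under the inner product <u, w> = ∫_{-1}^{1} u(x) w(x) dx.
g(x) = -4*x^2/7 + 13*x/5 + 114/35

The best approximation g ∈ W is the orthogonal projection of f onto W. Writing g = a_0 + a_1 x + a_2 x^2, the coefficients solve the normal equations G · a = b where
  G_{ij} = <φ_i, φ_j> and b_i = <f, φ_i>, with φ_0 = 1, φ_1 = x, φ_2 = x^2.
G =
  [2, 0, 2/3]
  [0, 2/3, 0]
  [2/3, 0, 2/5],
b = (92/15, 26/15, 68/35).
Solving gives a_0 = 114/35, a_1 = 13/5, a_2 = -4/7, so
  g(x) = -4*x^2/7 + 13*x/5 + 114/35.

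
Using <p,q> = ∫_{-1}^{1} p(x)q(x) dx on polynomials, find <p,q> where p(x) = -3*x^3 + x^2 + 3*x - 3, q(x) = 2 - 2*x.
<p,q> = -184/15

Expand the product: p(x)·q(x) = 6*x^4 - 8*x^3 - 4*x^2 + 12*x - 6.
∫_{-1}^{1} of each monomial x^k gives [2/(k+1) if k even, 0 if k odd]. Integrating term-by-term (or equivalently evaluating the antiderivative F(x) = 6*x^5/5 - 2*x^4 - 4*x^3/3 + 6*x^2 - 6*x at the endpoints):
  F(1) − F(−1) = -32/15 − (152/15) = -184/15.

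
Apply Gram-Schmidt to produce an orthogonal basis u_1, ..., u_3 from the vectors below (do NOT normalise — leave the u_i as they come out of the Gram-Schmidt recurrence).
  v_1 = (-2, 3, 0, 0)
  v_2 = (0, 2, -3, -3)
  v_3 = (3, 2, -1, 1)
Orthogonal basis:
  u_1 = (-2, 3, 0, 0)
  u_2 = (12/13, 8/13, -3, -3)
  u_3 = (351/125, 234/125, -47/125, 203/125)

Apply the Gram-Schmidt recurrence
  u_1 = v_1
  u_i = v_i − Σ_{j<i} ((v_i · u_j) / (u_j · u_j)) · u_j.

Step by step this gives:
  u_1 = (-2, 3, 0, 0)
  u_2 = (12/13, 8/13, -3, -3)
  u_3 = (351/125, 234/125, -47/125, 203/125)

Orthogonality check:
  u_2 · u_1 = 0 (should be 0)
  u_3 · u_1 = 0 (should be 0)
  u_3 · u_2 = 0 (should be 0)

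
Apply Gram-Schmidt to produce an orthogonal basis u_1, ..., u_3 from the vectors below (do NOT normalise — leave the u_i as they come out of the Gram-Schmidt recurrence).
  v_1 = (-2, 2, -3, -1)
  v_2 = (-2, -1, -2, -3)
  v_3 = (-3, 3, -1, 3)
Orthogonal basis:
  u_1 = (-2, 2, -3, -1)
  u_2 = (-7/9, -20/9, -1/6, -43/18)
  u_3 = (-71/29, -115/203, 169/203, 257/203)

Apply the Gram-Schmidt recurrence
  u_1 = v_1
  u_i = v_i − Σ_{j<i} ((v_i · u_j) / (u_j · u_j)) · u_j.

Step by step this gives:
  u_1 = (-2, 2, -3, -1)
  u_2 = (-7/9, -20/9, -1/6, -43/18)
  u_3 = (-71/29, -115/203, 169/203, 257/203)

Orthogonality check:
  u_2 · u_1 = 0 (should be 0)
  u_3 · u_1 = 0 (should be 0)
  u_3 · u_2 = 0 (should be 0)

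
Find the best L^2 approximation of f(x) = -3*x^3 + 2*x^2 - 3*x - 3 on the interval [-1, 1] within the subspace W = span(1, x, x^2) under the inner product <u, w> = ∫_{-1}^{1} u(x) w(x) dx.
g(x) = 2*x^2 - 24*x/5 - 3

The best approximation g ∈ W is the orthogonal projection of f onto W. Writing g = a_0 + a_1 x + a_2 x^2, the coefficients solve the normal equations G · a = b where
  G_{ij} = <φ_i, φ_j> and b_i = <f, φ_i>, with φ_0 = 1, φ_1 = x, φ_2 = x^2.
G =
  [2, 0, 2/3]
  [0, 2/3, 0]
  [2/3, 0, 2/5],
b = (-14/3, -16/5, -6/5).
Solving gives a_0 = -3, a_1 = -24/5, a_2 = 2, so
  g(x) = 2*x^2 - 24*x/5 - 3.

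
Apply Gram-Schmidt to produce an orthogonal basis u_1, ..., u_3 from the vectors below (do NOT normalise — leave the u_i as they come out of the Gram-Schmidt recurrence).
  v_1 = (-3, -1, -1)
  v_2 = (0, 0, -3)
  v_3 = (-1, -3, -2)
Orthogonal basis:
  u_1 = (-3, -1, -1)
  u_2 = (9/11, 3/11, -30/11)
  u_3 = (4/5, -12/5, 0)

Apply the Gram-Schmidt recurrence
  u_1 = v_1
  u_i = v_i − Σ_{j<i} ((v_i · u_j) / (u_j · u_j)) · u_j.

Step by step this gives:
  u_1 = (-3, -1, -1)
  u_2 = (9/11, 3/11, -30/11)
  u_3 = (4/5, -12/5, 0)

Orthogonality check:
  u_2 · u_1 = 0 (should be 0)
  u_3 · u_1 = 0 (should be 0)
  u_3 · u_2 = 0 (should be 0)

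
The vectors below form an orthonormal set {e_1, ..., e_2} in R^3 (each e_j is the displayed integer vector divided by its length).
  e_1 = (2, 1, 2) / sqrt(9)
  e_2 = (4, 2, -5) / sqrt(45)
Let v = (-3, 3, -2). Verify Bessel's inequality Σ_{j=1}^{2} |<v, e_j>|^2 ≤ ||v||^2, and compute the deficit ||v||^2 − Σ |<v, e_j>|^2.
Σ |<v, e_j>|^2 = 29/5; ||v||^2 = 22; deficit = 81/5

Write each e_j = u_j / sqrt(<u_j, u_j>) where u_j is the displayed integer vector. Then <v, e_j> = <v, u_j> / sqrt(<u_j, u_j>), so |<v, e_j>|^2 = <v, u_j>^2 / <u_j, u_j>.
Coefficients: <v, e_1> = -7/sqrt(9), <v, e_2> = 4/sqrt(45).
Square and sum: Σ |<v, e_j>|^2 = 29/5.
Compute ||v||^2 = v·v = 22.
Deficit = 22 − 29/5 = 81/5 ≥ 0, confirming Bessel's inequality. (The deficit equals ||v − Σ <v,e_j> e_j||^2, the squared distance from v to span{e_j}.)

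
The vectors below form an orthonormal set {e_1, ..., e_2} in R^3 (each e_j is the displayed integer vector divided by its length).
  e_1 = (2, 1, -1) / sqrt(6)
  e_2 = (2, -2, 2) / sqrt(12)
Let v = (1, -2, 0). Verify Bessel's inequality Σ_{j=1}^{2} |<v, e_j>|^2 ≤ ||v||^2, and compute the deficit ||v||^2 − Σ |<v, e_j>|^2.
Σ |<v, e_j>|^2 = 3; ||v||^2 = 5; deficit = 2

Write each e_j = u_j / sqrt(<u_j, u_j>) where u_j is the displayed integer vector. Then <v, e_j> = <v, u_j> / sqrt(<u_j, u_j>), so |<v, e_j>|^2 = <v, u_j>^2 / <u_j, u_j>.
Coefficients: <v, e_1> = 0/sqrt(6), <v, e_2> = 6/sqrt(12).
Square and sum: Σ |<v, e_j>|^2 = 3.
Compute ||v||^2 = v·v = 5.
Deficit = 5 − 3 = 2 ≥ 0, confirming Bessel's inequality. (The deficit equals ||v − Σ <v,e_j> e_j||^2, the squared distance from v to span{e_j}.)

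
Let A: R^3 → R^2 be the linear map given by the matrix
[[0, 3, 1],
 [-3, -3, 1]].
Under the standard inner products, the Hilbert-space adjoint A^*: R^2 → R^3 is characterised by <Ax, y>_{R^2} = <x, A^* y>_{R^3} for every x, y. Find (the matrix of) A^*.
A^* = A^T =
[[0, -3],
 [3, -3],
 [1, 1]]

For real matrices with standard dot products, the defining identity <Ax, y> = <x, A^* y> gives (Ax)^T y = x^T (A^*) y, i.e. x^T A^T y = x^T (A^*) y. Since this holds for all x, y, we must have A^* = A^T. Therefore
A^* =
[[0, -3],
 [3, -3],
 [1, 1]].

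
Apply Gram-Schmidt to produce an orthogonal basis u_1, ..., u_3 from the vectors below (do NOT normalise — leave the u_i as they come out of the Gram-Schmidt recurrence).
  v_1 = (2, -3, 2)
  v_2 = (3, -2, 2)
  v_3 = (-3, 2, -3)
Orthogonal basis:
  u_1 = (2, -3, 2)
  u_2 = (19/17, 14/17, 2/17)
  u_3 = (10/33, -10/33, -25/33)

Apply the Gram-Schmidt recurrence
  u_1 = v_1
  u_i = v_i − Σ_{j<i} ((v_i · u_j) / (u_j · u_j)) · u_j.

Step by step this gives:
  u_1 = (2, -3, 2)
  u_2 = (19/17, 14/17, 2/17)
  u_3 = (10/33, -10/33, -25/33)

Orthogonality check:
  u_2 · u_1 = 0 (should be 0)
  u_3 · u_1 = 0 (should be 0)
  u_3 · u_2 = 0 (should be 0)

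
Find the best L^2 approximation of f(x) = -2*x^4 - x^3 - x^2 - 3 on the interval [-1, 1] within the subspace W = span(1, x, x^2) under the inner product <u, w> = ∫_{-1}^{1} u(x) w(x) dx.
g(x) = -19*x^2/7 - 3*x/5 - 99/35

The best approximation g ∈ W is the orthogonal projection of f onto W. Writing g = a_0 + a_1 x + a_2 x^2, the coefficients solve the normal equations G · a = b where
  G_{ij} = <φ_i, φ_j> and b_i = <f, φ_i>, with φ_0 = 1, φ_1 = x, φ_2 = x^2.
G =
  [2, 0, 2/3]
  [0, 2/3, 0]
  [2/3, 0, 2/5],
b = (-112/15, -2/5, -104/35).
Solving gives a_0 = -99/35, a_1 = -3/5, a_2 = -19/7, so
  g(x) = -19*x^2/7 - 3*x/5 - 99/35.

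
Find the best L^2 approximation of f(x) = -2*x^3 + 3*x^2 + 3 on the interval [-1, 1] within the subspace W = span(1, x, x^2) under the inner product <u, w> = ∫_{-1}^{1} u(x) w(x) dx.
g(x) = 3*x^2 - 6*x/5 + 3

The best approximation g ∈ W is the orthogonal projection of f onto W. Writing g = a_0 + a_1 x + a_2 x^2, the coefficients solve the normal equations G · a = b where
  G_{ij} = <φ_i, φ_j> and b_i = <f, φ_i>, with φ_0 = 1, φ_1 = x, φ_2 = x^2.
G =
  [2, 0, 2/3]
  [0, 2/3, 0]
  [2/3, 0, 2/5],
b = (8, -4/5, 16/5).
Solving gives a_0 = 3, a_1 = -6/5, a_2 = 3, so
  g(x) = 3*x^2 - 6*x/5 + 3.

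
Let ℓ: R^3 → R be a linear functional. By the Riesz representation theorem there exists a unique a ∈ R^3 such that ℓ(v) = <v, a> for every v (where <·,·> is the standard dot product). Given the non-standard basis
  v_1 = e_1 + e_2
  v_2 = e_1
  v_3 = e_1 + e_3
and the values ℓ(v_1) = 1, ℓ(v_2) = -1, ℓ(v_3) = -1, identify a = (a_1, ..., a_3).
a = (-1, 2, 0)

Write a = (a_1, ..., a_3) in the standard basis. For each basis vector v_i, ℓ(v_i) = <v_i, a> is a linear equation in the a_j's. Collect the n equations into a matrix system V a = ℓ, where row i of V is v_i (expressed in the standard basis). Since V is invertible (lower-triangular with 1s on the diagonal, up to permutation), solve by back-substitution:
  V =
[[1, 1, 0],
 [1, 0, 0],
 [1, 0, 1]]
  V a = (1, -1, -1)
Solving gives a = (-1, 2, 0).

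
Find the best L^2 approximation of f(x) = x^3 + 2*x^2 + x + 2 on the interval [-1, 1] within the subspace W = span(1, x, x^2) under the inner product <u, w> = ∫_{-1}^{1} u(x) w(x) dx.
g(x) = 2*x^2 + 8*x/5 + 2

The best approximation g ∈ W is the orthogonal projection of f onto W. Writing g = a_0 + a_1 x + a_2 x^2, the coefficients solve the normal equations G · a = b where
  G_{ij} = <φ_i, φ_j> and b_i = <f, φ_i>, with φ_0 = 1, φ_1 = x, φ_2 = x^2.
G =
  [2, 0, 2/3]
  [0, 2/3, 0]
  [2/3, 0, 2/5],
b = (16/3, 16/15, 32/15).
Solving gives a_0 = 2, a_1 = 8/5, a_2 = 2, so
  g(x) = 2*x^2 + 8*x/5 + 2.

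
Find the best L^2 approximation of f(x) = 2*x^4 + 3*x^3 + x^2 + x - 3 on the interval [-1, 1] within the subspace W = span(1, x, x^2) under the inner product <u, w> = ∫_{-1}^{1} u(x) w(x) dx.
g(x) = 19*x^2/7 + 14*x/5 - 111/35

The best approximation g ∈ W is the orthogonal projection of f onto W. Writing g = a_0 + a_1 x + a_2 x^2, the coefficients solve the normal equations G · a = b where
  G_{ij} = <φ_i, φ_j> and b_i = <f, φ_i>, with φ_0 = 1, φ_1 = x, φ_2 = x^2.
G =
  [2, 0, 2/3]
  [0, 2/3, 0]
  [2/3, 0, 2/5],
b = (-68/15, 28/15, -36/35).
Solving gives a_0 = -111/35, a_1 = 14/5, a_2 = 19/7, so
  g(x) = 19*x^2/7 + 14*x/5 - 111/35.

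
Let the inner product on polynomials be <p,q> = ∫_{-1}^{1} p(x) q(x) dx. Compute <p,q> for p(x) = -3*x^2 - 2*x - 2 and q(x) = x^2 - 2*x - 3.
<p,q> = 272/15

Expand the product: p(x)·q(x) = -3*x^4 + 4*x^3 + 11*x^2 + 10*x + 6.
∫_{-1}^{1} of each monomial x^k gives [2/(k+1) if k even, 0 if k odd]. Integrating term-by-term (or equivalently evaluating the antiderivative F(x) = -3*x^5/5 + x^4 + 11*x^3/3 + 5*x^2 + 6*x at the endpoints):
  F(1) − F(−1) = 226/15 − (-46/15) = 272/15.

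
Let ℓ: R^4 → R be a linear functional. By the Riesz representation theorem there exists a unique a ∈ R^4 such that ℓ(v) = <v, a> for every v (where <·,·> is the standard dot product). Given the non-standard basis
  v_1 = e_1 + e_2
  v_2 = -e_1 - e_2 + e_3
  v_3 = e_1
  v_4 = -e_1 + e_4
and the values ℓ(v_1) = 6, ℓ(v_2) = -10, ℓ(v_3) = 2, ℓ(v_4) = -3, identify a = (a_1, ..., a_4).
a = (2, 4, -4, -1)

Write a = (a_1, ..., a_4) in the standard basis. For each basis vector v_i, ℓ(v_i) = <v_i, a> is a linear equation in the a_j's. Collect the n equations into a matrix system V a = ℓ, where row i of V is v_i (expressed in the standard basis). Since V is invertible (lower-triangular with 1s on the diagonal, up to permutation), solve by back-substitution:
  V =
[[1, 1, 0, 0],
 [-1, -1, 1, 0],
 [1, 0, 0, 0],
 [-1, 0, 0, 1]]
  V a = (6, -10, 2, -3)
Solving gives a = (2, 4, -4, -1).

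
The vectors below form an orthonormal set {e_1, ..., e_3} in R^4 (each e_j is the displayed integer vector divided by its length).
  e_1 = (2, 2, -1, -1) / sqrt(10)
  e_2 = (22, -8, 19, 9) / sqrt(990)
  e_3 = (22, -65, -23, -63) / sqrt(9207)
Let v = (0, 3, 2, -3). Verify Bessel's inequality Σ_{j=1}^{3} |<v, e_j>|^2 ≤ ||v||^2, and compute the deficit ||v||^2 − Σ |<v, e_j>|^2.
Σ |<v, e_j>|^2 = 4490/837; ||v||^2 = 22; deficit = 13924/837

Write each e_j = u_j / sqrt(<u_j, u_j>) where u_j is the displayed integer vector. Then <v, e_j> = <v, u_j> / sqrt(<u_j, u_j>), so |<v, e_j>|^2 = <v, u_j>^2 / <u_j, u_j>.
Coefficients: <v, e_1> = 7/sqrt(10), <v, e_2> = -13/sqrt(990), <v, e_3> = -52/sqrt(9207).
Square and sum: Σ |<v, e_j>|^2 = 4490/837.
Compute ||v||^2 = v·v = 22.
Deficit = 22 − 4490/837 = 13924/837 ≥ 0, confirming Bessel's inequality. (The deficit equals ||v − Σ <v,e_j> e_j||^2, the squared distance from v to span{e_j}.)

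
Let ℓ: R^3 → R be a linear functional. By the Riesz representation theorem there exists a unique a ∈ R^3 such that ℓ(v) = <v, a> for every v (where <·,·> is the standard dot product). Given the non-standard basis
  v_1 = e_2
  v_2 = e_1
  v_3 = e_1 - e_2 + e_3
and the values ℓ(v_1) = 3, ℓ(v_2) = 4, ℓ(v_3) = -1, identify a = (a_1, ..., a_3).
a = (4, 3, -2)

Write a = (a_1, ..., a_3) in the standard basis. For each basis vector v_i, ℓ(v_i) = <v_i, a> is a linear equation in the a_j's. Collect the n equations into a matrix system V a = ℓ, where row i of V is v_i (expressed in the standard basis). Since V is invertible (lower-triangular with 1s on the diagonal, up to permutation), solve by back-substitution:
  V =
[[0, 1, 0],
 [1, 0, 0],
 [1, -1, 1]]
  V a = (3, 4, -1)
Solving gives a = (4, 3, -2).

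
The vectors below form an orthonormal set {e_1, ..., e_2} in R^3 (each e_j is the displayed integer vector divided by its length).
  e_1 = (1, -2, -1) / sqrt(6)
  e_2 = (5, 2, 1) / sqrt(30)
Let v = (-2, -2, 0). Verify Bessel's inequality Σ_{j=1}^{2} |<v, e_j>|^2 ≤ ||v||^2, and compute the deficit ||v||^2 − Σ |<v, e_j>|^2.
Σ |<v, e_j>|^2 = 36/5; ||v||^2 = 8; deficit = 4/5

Write each e_j = u_j / sqrt(<u_j, u_j>) where u_j is the displayed integer vector. Then <v, e_j> = <v, u_j> / sqrt(<u_j, u_j>), so |<v, e_j>|^2 = <v, u_j>^2 / <u_j, u_j>.
Coefficients: <v, e_1> = 2/sqrt(6), <v, e_2> = -14/sqrt(30).
Square and sum: Σ |<v, e_j>|^2 = 36/5.
Compute ||v||^2 = v·v = 8.
Deficit = 8 − 36/5 = 4/5 ≥ 0, confirming Bessel's inequality. (The deficit equals ||v − Σ <v,e_j> e_j||^2, the squared distance from v to span{e_j}.)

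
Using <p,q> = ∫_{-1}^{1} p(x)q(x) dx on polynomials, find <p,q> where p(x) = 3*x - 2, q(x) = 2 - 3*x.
<p,q> = -14

Expand the product: p(x)·q(x) = -9*x^2 + 12*x - 4.
∫_{-1}^{1} of each monomial x^k gives [2/(k+1) if k even, 0 if k odd]. Integrating term-by-term (or equivalently evaluating the antiderivative F(x) = -3*x^3 + 6*x^2 - 4*x at the endpoints):
  F(1) − F(−1) = -1 − (13) = -14.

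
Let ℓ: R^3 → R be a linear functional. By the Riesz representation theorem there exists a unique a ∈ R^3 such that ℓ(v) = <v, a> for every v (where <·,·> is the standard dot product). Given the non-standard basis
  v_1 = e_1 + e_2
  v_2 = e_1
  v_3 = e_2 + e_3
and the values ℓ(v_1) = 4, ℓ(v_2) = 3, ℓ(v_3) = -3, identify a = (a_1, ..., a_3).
a = (3, 1, -4)

Write a = (a_1, ..., a_3) in the standard basis. For each basis vector v_i, ℓ(v_i) = <v_i, a> is a linear equation in the a_j's. Collect the n equations into a matrix system V a = ℓ, where row i of V is v_i (expressed in the standard basis). Since V is invertible (lower-triangular with 1s on the diagonal, up to permutation), solve by back-substitution:
  V =
[[1, 1, 0],
 [1, 0, 0],
 [0, 1, 1]]
  V a = (4, 3, -3)
Solving gives a = (3, 1, -4).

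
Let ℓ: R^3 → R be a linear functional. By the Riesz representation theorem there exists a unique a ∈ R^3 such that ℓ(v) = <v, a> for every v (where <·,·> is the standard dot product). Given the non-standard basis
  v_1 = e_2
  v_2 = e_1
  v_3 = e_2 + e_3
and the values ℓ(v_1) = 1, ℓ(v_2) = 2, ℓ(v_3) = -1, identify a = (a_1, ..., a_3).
a = (2, 1, -2)

Write a = (a_1, ..., a_3) in the standard basis. For each basis vector v_i, ℓ(v_i) = <v_i, a> is a linear equation in the a_j's. Collect the n equations into a matrix system V a = ℓ, where row i of V is v_i (expressed in the standard basis). Since V is invertible (lower-triangular with 1s on the diagonal, up to permutation), solve by back-substitution:
  V =
[[0, 1, 0],
 [1, 0, 0],
 [0, 1, 1]]
  V a = (1, 2, -1)
Solving gives a = (2, 1, -2).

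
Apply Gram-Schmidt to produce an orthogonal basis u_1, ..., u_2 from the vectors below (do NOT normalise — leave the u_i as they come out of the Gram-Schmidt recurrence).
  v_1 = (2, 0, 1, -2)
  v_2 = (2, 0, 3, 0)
Orthogonal basis:
  u_1 = (2, 0, 1, -2)
  u_2 = (4/9, 0, 20/9, 14/9)

Apply the Gram-Schmidt recurrence
  u_1 = v_1
  u_i = v_i − Σ_{j<i} ((v_i · u_j) / (u_j · u_j)) · u_j.

Step by step this gives:
  u_1 = (2, 0, 1, -2)
  u_2 = (4/9, 0, 20/9, 14/9)

Orthogonality check:
  u_2 · u_1 = 0 (should be 0)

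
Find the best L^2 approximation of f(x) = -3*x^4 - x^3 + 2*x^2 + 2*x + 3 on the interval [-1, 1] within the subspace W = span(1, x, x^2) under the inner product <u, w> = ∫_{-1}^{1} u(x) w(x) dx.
g(x) = -4*x^2/7 + 7*x/5 + 114/35

The best approximation g ∈ W is the orthogonal projection of f onto W. Writing g = a_0 + a_1 x + a_2 x^2, the coefficients solve the normal equations G · a = b where
  G_{ij} = <φ_i, φ_j> and b_i = <f, φ_i>, with φ_0 = 1, φ_1 = x, φ_2 = x^2.
G =
  [2, 0, 2/3]
  [0, 2/3, 0]
  [2/3, 0, 2/5],
b = (92/15, 14/15, 68/35).
Solving gives a_0 = 114/35, a_1 = 7/5, a_2 = -4/7, so
  g(x) = -4*x^2/7 + 7*x/5 + 114/35.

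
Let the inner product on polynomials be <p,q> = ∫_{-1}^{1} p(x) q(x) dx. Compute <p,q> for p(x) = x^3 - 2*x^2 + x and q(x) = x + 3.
<p,q> = -44/15

Expand the product: p(x)·q(x) = x^4 + x^3 - 5*x^2 + 3*x.
∫_{-1}^{1} of each monomial x^k gives [2/(k+1) if k even, 0 if k odd]. Integrating term-by-term (or equivalently evaluating the antiderivative F(x) = x^5/5 + x^4/4 - 5*x^3/3 + 3*x^2/2 at the endpoints):
  F(1) − F(−1) = 17/60 − (193/60) = -44/15.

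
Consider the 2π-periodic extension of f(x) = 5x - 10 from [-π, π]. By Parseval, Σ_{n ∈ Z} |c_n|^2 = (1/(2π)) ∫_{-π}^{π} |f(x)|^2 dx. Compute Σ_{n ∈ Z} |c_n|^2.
Σ |c_n|^2 = 25π^2/3 + 100

Expand and integrate term by term over [-π, π]:
  ∫ (5x)^2 dx = 25·(2π^3/3); ∫ 2·5·(-10)·x dx = 0 (odd integrand); ∫ (-10)^2 dx = 100·2π.
So (1/(2π)) ∫_{-π}^{π} (5x - 10)^2 dx = 25π^2/3 + 100 = 25π^2/3 + 100.
Parseval ⇒ Σ |c_n|^2 = 25π^2/3 + 100.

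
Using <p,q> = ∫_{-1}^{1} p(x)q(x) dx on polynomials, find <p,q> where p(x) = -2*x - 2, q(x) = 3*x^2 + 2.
<p,q> = -12

Expand the product: p(x)·q(x) = -6*x^3 - 6*x^2 - 4*x - 4.
∫_{-1}^{1} of each monomial x^k gives [2/(k+1) if k even, 0 if k odd]. Integrating term-by-term (or equivalently evaluating the antiderivative F(x) = -3*x^4/2 - 2*x^3 - 2*x^2 - 4*x at the endpoints):
  F(1) − F(−1) = -19/2 − (5/2) = -12.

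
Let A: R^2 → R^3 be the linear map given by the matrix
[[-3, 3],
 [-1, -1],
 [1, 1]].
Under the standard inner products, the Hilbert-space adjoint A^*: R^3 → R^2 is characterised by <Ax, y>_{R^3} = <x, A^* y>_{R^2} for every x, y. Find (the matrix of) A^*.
A^* = A^T =
[[-3, -1, 1],
 [3, -1, 1]]

For real matrices with standard dot products, the defining identity <Ax, y> = <x, A^* y> gives (Ax)^T y = x^T (A^*) y, i.e. x^T A^T y = x^T (A^*) y. Since this holds for all x, y, we must have A^* = A^T. Therefore
A^* =
[[-3, -1, 1],
 [3, -1, 1]].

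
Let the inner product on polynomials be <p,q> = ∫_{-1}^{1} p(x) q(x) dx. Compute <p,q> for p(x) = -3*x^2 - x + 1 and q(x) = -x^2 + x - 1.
<p,q> = -2/15

Expand the product: p(x)·q(x) = 3*x^4 - 2*x^3 + x^2 + 2*x - 1.
∫_{-1}^{1} of each monomial x^k gives [2/(k+1) if k even, 0 if k odd]. Integrating term-by-term (or equivalently evaluating the antiderivative F(x) = 3*x^5/5 - x^4/2 + x^3/3 + x^2 - x at the endpoints):
  F(1) − F(−1) = 13/30 − (17/30) = -2/15.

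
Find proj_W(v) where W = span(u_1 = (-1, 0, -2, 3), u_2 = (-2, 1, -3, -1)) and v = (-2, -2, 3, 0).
proj_W(v) = (181/185, -78/185, 284/185, 3/185)

Set up U = [u_1 | ... | u_2] ∈ R^(4×2). The projector onto W = col(U) is P = U (U^T U)^(-1) U^T.
Compute U^T U =
  [14, 5]
  [5, 15],
and U^T v = (-4, -7).
Solve U^T U · c = U^T v for the coefficients: c = (-5/37, -78/185). The projection is proj_W(v) = U c.
Check: (v - proj_W(v)) · u_1 = 0  (should be 0).
Check: (v - proj_W(v)) · u_2 = 0  (should be 0).
Result: proj_W(v) = (181/185, -78/185, 284/185, 3/185).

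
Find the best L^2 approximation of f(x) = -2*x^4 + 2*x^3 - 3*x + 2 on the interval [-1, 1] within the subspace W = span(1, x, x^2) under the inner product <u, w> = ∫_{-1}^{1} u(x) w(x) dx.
g(x) = -12*x^2/7 - 9*x/5 + 76/35

The best approximation g ∈ W is the orthogonal projection of f onto W. Writing g = a_0 + a_1 x + a_2 x^2, the coefficients solve the normal equations G · a = b where
  G_{ij} = <φ_i, φ_j> and b_i = <f, φ_i>, with φ_0 = 1, φ_1 = x, φ_2 = x^2.
G =
  [2, 0, 2/3]
  [0, 2/3, 0]
  [2/3, 0, 2/5],
b = (16/5, -6/5, 16/21).
Solving gives a_0 = 76/35, a_1 = -9/5, a_2 = -12/7, so
  g(x) = -12*x^2/7 - 9*x/5 + 76/35.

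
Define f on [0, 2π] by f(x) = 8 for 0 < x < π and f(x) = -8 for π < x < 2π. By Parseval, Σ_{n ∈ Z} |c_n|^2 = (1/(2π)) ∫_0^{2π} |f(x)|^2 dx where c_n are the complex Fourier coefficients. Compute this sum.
Σ |c_n|^2 = 64

Parseval equates the L^2 energy of f (normalised by 1/(2π)) with the ℓ^2 sum of its Fourier coefficients: (1/(2π)) ∫_0^{2π} |f|^2 = Σ |c_n|^2.
Compute the left side: (1/(2π)) [∫_0^π 8^2 dx + ∫_π^{2π} (-8)^2 dx] = (1/(2π)) · (64π + 64π) = (64 + 64)/2 = 64.
So Σ_{n ∈ Z} |c_n|^2 = 64.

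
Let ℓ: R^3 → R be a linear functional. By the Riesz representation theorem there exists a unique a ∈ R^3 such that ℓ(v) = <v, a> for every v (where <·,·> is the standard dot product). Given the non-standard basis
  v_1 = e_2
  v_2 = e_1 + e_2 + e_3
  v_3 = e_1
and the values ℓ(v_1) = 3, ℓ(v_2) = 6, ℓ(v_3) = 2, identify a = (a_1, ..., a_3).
a = (2, 3, 1)

Write a = (a_1, ..., a_3) in the standard basis. For each basis vector v_i, ℓ(v_i) = <v_i, a> is a linear equation in the a_j's. Collect the n equations into a matrix system V a = ℓ, where row i of V is v_i (expressed in the standard basis). Since V is invertible (lower-triangular with 1s on the diagonal, up to permutation), solve by back-substitution:
  V =
[[0, 1, 0],
 [1, 1, 1],
 [1, 0, 0]]
  V a = (3, 6, 2)
Solving gives a = (2, 3, 1).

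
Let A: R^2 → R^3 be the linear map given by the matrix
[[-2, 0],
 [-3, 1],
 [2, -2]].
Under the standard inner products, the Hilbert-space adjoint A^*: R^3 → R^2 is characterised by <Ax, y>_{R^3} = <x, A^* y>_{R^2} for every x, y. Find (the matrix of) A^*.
A^* = A^T =
[[-2, -3, 2],
 [0, 1, -2]]

For real matrices with standard dot products, the defining identity <Ax, y> = <x, A^* y> gives (Ax)^T y = x^T (A^*) y, i.e. x^T A^T y = x^T (A^*) y. Since this holds for all x, y, we must have A^* = A^T. Therefore
A^* =
[[-2, -3, 2],
 [0, 1, -2]].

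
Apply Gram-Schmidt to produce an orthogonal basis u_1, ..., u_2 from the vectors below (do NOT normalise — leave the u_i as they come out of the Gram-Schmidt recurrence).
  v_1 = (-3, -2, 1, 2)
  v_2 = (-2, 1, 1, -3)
Orthogonal basis:
  u_1 = (-3, -2, 1, 2)
  u_2 = (-13/6, 8/9, 19/18, -26/9)

Apply the Gram-Schmidt recurrence
  u_1 = v_1
  u_i = v_i − Σ_{j<i} ((v_i · u_j) / (u_j · u_j)) · u_j.

Step by step this gives:
  u_1 = (-3, -2, 1, 2)
  u_2 = (-13/6, 8/9, 19/18, -26/9)

Orthogonality check:
  u_2 · u_1 = 0 (should be 0)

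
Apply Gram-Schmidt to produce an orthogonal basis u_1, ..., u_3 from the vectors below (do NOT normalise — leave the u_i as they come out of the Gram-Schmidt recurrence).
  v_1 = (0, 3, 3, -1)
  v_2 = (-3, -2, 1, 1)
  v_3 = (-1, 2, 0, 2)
Orthogonal basis:
  u_1 = (0, 3, 3, -1)
  u_2 = (-3, -26/19, 31/19, 15/19)
  u_3 = (-164/269, 416/269, -227/269, 567/269)

Apply the Gram-Schmidt recurrence
  u_1 = v_1
  u_i = v_i − Σ_{j<i} ((v_i · u_j) / (u_j · u_j)) · u_j.

Step by step this gives:
  u_1 = (0, 3, 3, -1)
  u_2 = (-3, -26/19, 31/19, 15/19)
  u_3 = (-164/269, 416/269, -227/269, 567/269)

Orthogonality check:
  u_2 · u_1 = 0 (should be 0)
  u_3 · u_1 = 0 (should be 0)
  u_3 · u_2 = 0 (should be 0)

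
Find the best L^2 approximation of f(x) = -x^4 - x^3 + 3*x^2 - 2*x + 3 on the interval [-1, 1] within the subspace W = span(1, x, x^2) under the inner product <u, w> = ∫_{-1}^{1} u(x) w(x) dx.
g(x) = 15*x^2/7 - 13*x/5 + 108/35

The best approximation g ∈ W is the orthogonal projection of f onto W. Writing g = a_0 + a_1 x + a_2 x^2, the coefficients solve the normal equations G · a = b where
  G_{ij} = <φ_i, φ_j> and b_i = <f, φ_i>, with φ_0 = 1, φ_1 = x, φ_2 = x^2.
G =
  [2, 0, 2/3]
  [0, 2/3, 0]
  [2/3, 0, 2/5],
b = (38/5, -26/15, 102/35).
Solving gives a_0 = 108/35, a_1 = -13/5, a_2 = 15/7, so
  g(x) = 15*x^2/7 - 13*x/5 + 108/35.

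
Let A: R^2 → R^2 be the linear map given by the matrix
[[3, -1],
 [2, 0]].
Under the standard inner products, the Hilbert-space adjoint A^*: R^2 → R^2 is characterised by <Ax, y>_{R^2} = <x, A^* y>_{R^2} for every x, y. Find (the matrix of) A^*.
A^* = A^T =
[[3, 2],
 [-1, 0]]

For real matrices with standard dot products, the defining identity <Ax, y> = <x, A^* y> gives (Ax)^T y = x^T (A^*) y, i.e. x^T A^T y = x^T (A^*) y. Since this holds for all x, y, we must have A^* = A^T. Therefore
A^* =
[[3, 2],
 [-1, 0]].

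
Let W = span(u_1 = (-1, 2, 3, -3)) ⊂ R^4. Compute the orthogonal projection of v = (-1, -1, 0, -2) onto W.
proj_W(v) = (-5/23, 10/23, 15/23, -15/23)

Set up U = [u_1 | ... | u_1] ∈ R^(4×1). The projector onto W = col(U) is P = U (U^T U)^(-1) U^T.
Compute U^T U =
  [23],
and U^T v = (5).
Solve U^T U · c = U^T v for the coefficients: c = (5/23). The projection is proj_W(v) = U c.
Check: (v - proj_W(v)) · u_1 = 0  (should be 0).
Result: proj_W(v) = (-5/23, 10/23, 15/23, -15/23).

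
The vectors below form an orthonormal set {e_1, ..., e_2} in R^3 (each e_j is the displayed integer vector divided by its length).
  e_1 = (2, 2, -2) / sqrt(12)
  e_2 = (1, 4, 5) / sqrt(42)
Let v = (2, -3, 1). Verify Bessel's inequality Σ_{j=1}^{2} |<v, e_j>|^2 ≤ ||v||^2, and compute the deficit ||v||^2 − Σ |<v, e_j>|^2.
Σ |<v, e_j>|^2 = 27/14; ||v||^2 = 14; deficit = 169/14

Write each e_j = u_j / sqrt(<u_j, u_j>) where u_j is the displayed integer vector. Then <v, e_j> = <v, u_j> / sqrt(<u_j, u_j>), so |<v, e_j>|^2 = <v, u_j>^2 / <u_j, u_j>.
Coefficients: <v, e_1> = -4/sqrt(12), <v, e_2> = -5/sqrt(42).
Square and sum: Σ |<v, e_j>|^2 = 27/14.
Compute ||v||^2 = v·v = 14.
Deficit = 14 − 27/14 = 169/14 ≥ 0, confirming Bessel's inequality. (The deficit equals ||v − Σ <v,e_j> e_j||^2, the squared distance from v to span{e_j}.)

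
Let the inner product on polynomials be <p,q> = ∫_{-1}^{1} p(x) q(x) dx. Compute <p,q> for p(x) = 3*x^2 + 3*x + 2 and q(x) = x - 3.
<p,q> = -16

Expand the product: p(x)·q(x) = 3*x^3 - 6*x^2 - 7*x - 6.
∫_{-1}^{1} of each monomial x^k gives [2/(k+1) if k even, 0 if k odd]. Integrating term-by-term (or equivalently evaluating the antiderivative F(x) = 3*x^4/4 - 2*x^3 - 7*x^2/2 - 6*x at the endpoints):
  F(1) − F(−1) = -43/4 − (21/4) = -16.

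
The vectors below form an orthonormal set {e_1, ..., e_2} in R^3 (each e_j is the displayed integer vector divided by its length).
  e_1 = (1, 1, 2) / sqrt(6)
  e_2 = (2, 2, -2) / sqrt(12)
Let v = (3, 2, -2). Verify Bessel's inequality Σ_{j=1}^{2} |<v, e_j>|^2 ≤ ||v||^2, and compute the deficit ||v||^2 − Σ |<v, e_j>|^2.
Σ |<v, e_j>|^2 = 33/2; ||v||^2 = 17; deficit = 1/2

Write each e_j = u_j / sqrt(<u_j, u_j>) where u_j is the displayed integer vector. Then <v, e_j> = <v, u_j> / sqrt(<u_j, u_j>), so |<v, e_j>|^2 = <v, u_j>^2 / <u_j, u_j>.
Coefficients: <v, e_1> = 1/sqrt(6), <v, e_2> = 14/sqrt(12).
Square and sum: Σ |<v, e_j>|^2 = 33/2.
Compute ||v||^2 = v·v = 17.
Deficit = 17 − 33/2 = 1/2 ≥ 0, confirming Bessel's inequality. (The deficit equals ||v − Σ <v,e_j> e_j||^2, the squared distance from v to span{e_j}.)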